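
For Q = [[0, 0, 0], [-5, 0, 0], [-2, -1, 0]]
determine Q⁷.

Q is strictly triangular, hence nilpotent: Q³ = 0, so Q⁷ = 0.

[[0, 0, 0], [0, 0, 0], [0, 0, 0]]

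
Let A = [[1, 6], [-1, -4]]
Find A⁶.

tr A = -3 and det A = 2, so the characteristic polynomial is λ² − (-3)λ + (2) with roots -1 and -2.
Eigenvectors give P = [[3, -2], [-1, 1]] with P⁻¹ = [[1, 2], [1, 3]], and A = P·diag(-1, -2)·P⁻¹.
Then A⁶ = P·diag(1, 64)·P⁻¹ = [[3, -128], [-1, 64]] · [[1, 2], [1, 3]] = [[-125, -378], [63, 190]].

[[-125, -378], [63, 190]]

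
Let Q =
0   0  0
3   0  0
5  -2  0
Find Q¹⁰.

[[0, 0, 0], [0, 0, 0], [0, 0, 0]]

Q is strictly triangular, hence nilpotent: Q³ = 0, so Q¹⁰ = 0.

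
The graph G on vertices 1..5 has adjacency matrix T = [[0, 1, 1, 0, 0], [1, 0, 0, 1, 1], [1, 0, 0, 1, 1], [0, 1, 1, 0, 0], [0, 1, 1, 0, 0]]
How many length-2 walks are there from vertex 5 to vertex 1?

The number of length-2 walks from vertex 5 to vertex 1 is entry (5,1) of T^2, where T is the adjacency matrix.
T^2 = [[2, 0, 0, 2, 2], [0, 3, 3, 0, 0], [0, 3, 3, 0, 0], [2, 0, 0, 2, 2], [2, 0, 0, 2, 2]]

2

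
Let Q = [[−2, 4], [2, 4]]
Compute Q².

[[12, 8], [4, 24]]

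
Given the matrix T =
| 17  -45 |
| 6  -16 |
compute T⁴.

tr T = 1 and det T = -2, so the characteristic polynomial is λ² − (1)λ + (-2) with roots -1 and 2.
Eigenvectors give P = [[-5, 3], [-2, 1]] with P⁻¹ = [[1, -3], [2, -5]], and T = P·diag(-1, 2)·P⁻¹.
Then T⁴ = P·diag(1, 16)·P⁻¹ = [[-5, 48], [-2, 16]] · [[1, -3], [2, -5]] = [[91, -225], [30, -74]].

[[91, -225], [30, -74]]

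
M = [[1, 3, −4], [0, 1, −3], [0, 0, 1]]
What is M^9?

[[1, 27, −360], [0, 1, −27], [0, 0, 1]]

M = I + N where N = [[0, 3, −4], [0, 0, −3], [0, 0, 0]] is strictly upper-triangular, so N^3 = 0.
(I + N)^9 = I + 9·N + 36·N^2 = [[1, 27, −360], [0, 1, −27], [0, 0, 1]].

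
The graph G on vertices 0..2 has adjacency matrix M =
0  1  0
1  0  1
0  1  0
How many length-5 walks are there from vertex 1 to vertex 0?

The number of length-5 walks from vertex 1 to vertex 0 is entry (1,0) of M⁵, where M is the adjacency matrix.
M² = [[1, 0, 1], [0, 2, 0], [1, 0, 1]]
M³ = [[0, 2, 0], [2, 0, 2], [0, 2, 0]]
M⁴ = [[2, 0, 2], [0, 4, 0], [2, 0, 2]]
M⁵ = [[0, 4, 0], [4, 0, 4], [0, 4, 0]]

4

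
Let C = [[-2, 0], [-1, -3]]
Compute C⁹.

[[-512, 0], [-19171, -19683]]

tr C = -5 and det C = 6, so the characteristic polynomial is λ² − (-5)λ + (6) with roots -3 and -2.
Eigenvectors give P = [[0, -1], [-1, 1]] with P⁻¹ = [[-1, -1], [-1, 0]], and C = P·diag(-3, -2)·P⁻¹.
Then C⁹ = P·diag(-19683, -512)·P⁻¹ = [[0, 512], [19683, -512]] · [[-1, -1], [-1, 0]] = [[-512, 0], [-19171, -19683]].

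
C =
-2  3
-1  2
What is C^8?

C² = I (check: tr C = 0 and det C = -1), so C^8 = I since 8 is even.

[[1, 0], [0, 1]]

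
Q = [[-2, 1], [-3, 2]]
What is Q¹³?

Q² = I (check: tr Q = 0 and det Q = -1), so Q¹³ = Q since 13 is odd.

[[-2, 1], [-3, 2]]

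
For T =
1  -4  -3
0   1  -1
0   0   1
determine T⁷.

[[1, -28, 63], [0, 1, -7], [0, 0, 1]]

T = I + N where N = [[0, -4, -3], [0, 0, -1], [0, 0, 0]] is strictly upper-triangular, so N³ = 0.
(I + N)⁷ = I + 7·N + 21·N² = [[1, -28, 63], [0, 1, -7], [0, 0, 1]].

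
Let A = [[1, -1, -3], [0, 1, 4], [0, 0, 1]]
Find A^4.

A = I + N where N = [[0, -1, -3], [0, 0, 4], [0, 0, 0]] is strictly upper-triangular, so N^3 = 0.
(I + N)^4 = I + 4·N + 6·N^2 = [[1, -4, -36], [0, 1, 16], [0, 0, 1]].

[[1, -4, -36], [0, 1, 16], [0, 0, 1]]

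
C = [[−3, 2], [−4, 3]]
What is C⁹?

C² = I (check: tr C = 0 and det C = −1), so C⁹ = C since 9 is odd.

[[−3, 2], [−4, 3]]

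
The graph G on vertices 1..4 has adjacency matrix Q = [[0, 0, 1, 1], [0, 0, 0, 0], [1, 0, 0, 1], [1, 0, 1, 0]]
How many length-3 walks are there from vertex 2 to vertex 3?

The number of length-3 walks from vertex 2 to vertex 3 is entry (2,3) of Q³, where Q is the adjacency matrix.
Q² = [[2, 0, 1, 1], [0, 0, 0, 0], [1, 0, 2, 1], [1, 0, 1, 2]]
Q³ = [[2, 0, 3, 3], [0, 0, 0, 0], [3, 0, 2, 3], [3, 0, 3, 2]]

0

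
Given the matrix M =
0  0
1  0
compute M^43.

[[0, 0], [0, 0]]

M is strictly triangular, hence nilpotent: M^2 = 0, so M^43 = 0.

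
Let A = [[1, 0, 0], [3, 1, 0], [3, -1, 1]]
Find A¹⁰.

[[1, 0, 0], [30, 1, 0], [-105, -10, 1]]

A = I + N where N = [[0, 0, 0], [3, 0, 0], [3, -1, 0]] is strictly lower-triangular, so N³ = 0.
(I + N)¹⁰ = I + 10·N + 45·N² = [[1, 0, 0], [30, 1, 0], [-105, -10, 1]].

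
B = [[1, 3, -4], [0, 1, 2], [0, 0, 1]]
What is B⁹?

[[1, 27, 180], [0, 1, 18], [0, 0, 1]]

B = I + N where N = [[0, 3, -4], [0, 0, 2], [0, 0, 0]] is strictly upper-triangular, so N³ = 0.
(I + N)⁹ = I + 9·N + 36·N² = [[1, 27, 180], [0, 1, 18], [0, 0, 1]].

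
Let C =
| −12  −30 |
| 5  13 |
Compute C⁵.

tr C = 1 and det C = −6, so the characteristic polynomial is λ² − (1)λ + (−6) with roots −2 and 3.
Eigenvectors give P = [[3, 2], [−1, −1]] with P⁻¹ = [[1, 2], [−1, −3]], and C = P·diag(−2, 3)·P⁻¹.
Then C⁵ = P·diag(−32, 243)·P⁻¹ = [[−96, 486], [32, −243]] · [[1, 2], [−1, −3]] = [[−582, −1650], [275, 793]].

[[−582, −1650], [275, 793]]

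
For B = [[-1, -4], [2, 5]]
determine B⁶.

tr B = 4 and det B = 3, so the characteristic polynomial is λ² − (4)λ + (3) with roots 3 and 1.
Eigenvectors give P = [[-1, -2], [1, 1]] with P⁻¹ = [[1, 2], [-1, -1]], and B = P·diag(3, 1)·P⁻¹.
Then B⁶ = P·diag(729, 1)·P⁻¹ = [[-729, -2], [729, 1]] · [[1, 2], [-1, -1]] = [[-727, -1456], [728, 1457]].

[[-727, -1456], [728, 1457]]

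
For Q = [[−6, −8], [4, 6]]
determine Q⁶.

tr Q = 0 and det Q = −4, so the characteristic polynomial is λ² − (0)λ + (−4) with roots −2 and 2.
Eigenvectors give P = [[2, −1], [−1, 1]] with P⁻¹ = [[1, 1], [1, 2]], and Q = P·diag(−2, 2)·P⁻¹.
Then Q⁶ = P·diag(64, 64)·P⁻¹ = [[128, −64], [−64, 64]] · [[1, 1], [1, 2]] = [[64, 0], [0, 64]].

[[64, 0], [0, 64]]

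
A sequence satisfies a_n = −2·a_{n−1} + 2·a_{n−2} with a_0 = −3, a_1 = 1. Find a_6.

With companion matrix M = [[−2, 2], [1, 0]], [a_n, a_{n−1}]ᵀ = M·[a_{n−1}, a_{n−2}]ᵀ, so [a_6, a_5]ᵀ = M⁵·[a_1, a_0]ᵀ.
M⁵ = [[−120, 88], [44, −32]], giving [a_6, a_5]ᵀ = [[−384], [140]].

−384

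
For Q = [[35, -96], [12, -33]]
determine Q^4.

tr Q = 2 and det Q = -3, so the characteristic polynomial is λ² − (2)λ + (-3) with roots -1 and 3.
Eigenvectors give P = [[8, -3], [3, -1]] with P⁻¹ = [[-1, 3], [-3, 8]], and Q = P·diag(-1, 3)·P⁻¹.
Then Q^4 = P·diag(1, 81)·P⁻¹ = [[8, -243], [3, -81]] · [[-1, 3], [-3, 8]] = [[721, -1920], [240, -639]].

[[721, -1920], [240, -639]]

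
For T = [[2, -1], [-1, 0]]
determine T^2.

[[5, -2], [-2, 1]]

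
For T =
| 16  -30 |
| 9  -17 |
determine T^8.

[[-1274, 2550], [-765, 1531]]

tr T = -1 and det T = -2, so the characteristic polynomial is λ² − (-1)λ + (-2) with roots -2 and 1.
Eigenvectors give P = [[-5, 2], [-3, 1]] with P⁻¹ = [[1, -2], [3, -5]], and T = P·diag(-2, 1)·P⁻¹.
Then T^8 = P·diag(256, 1)·P⁻¹ = [[-1280, 2], [-768, 1]] · [[1, -2], [3, -5]] = [[-1274, 2550], [-765, 1531]].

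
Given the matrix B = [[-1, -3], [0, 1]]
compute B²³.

B² = I (check: tr B = 0 and det B = -1), so B²³ = B since 23 is odd.

[[-1, -3], [0, 1]]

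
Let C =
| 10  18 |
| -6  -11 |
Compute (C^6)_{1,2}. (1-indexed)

tr C = -1 and det C = -2, so the characteristic polynomial is λ² − (-1)λ + (-2) with roots 1 and -2.
Eigenvectors give P = [[-2, -3], [1, 2]] with P⁻¹ = [[-2, -3], [1, 2]], and C = P·diag(1, -2)·P⁻¹.
Then C^6 = P·diag(1, 64)·P⁻¹ = [[-2, -192], [1, 128]] · [[-2, -3], [1, 2]] = [[-188, -378], [126, 253]].

-378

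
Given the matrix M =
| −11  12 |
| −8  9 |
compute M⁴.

[[241, −240], [160, −159]]

tr M = −2 and det M = −3, so the characteristic polynomial is λ² − (−2)λ + (−3) with roots −3 and 1.
Eigenvectors give P = [[3, 1], [2, 1]] with P⁻¹ = [[1, −1], [−2, 3]], and M = P·diag(−3, 1)·P⁻¹.
Then M⁴ = P·diag(81, 1)·P⁻¹ = [[243, 1], [162, 1]] · [[1, −1], [−2, 3]] = [[241, −240], [160, −159]].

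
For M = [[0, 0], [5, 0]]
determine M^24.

[[0, 0], [0, 0]]

M is strictly triangular, hence nilpotent: M^2 = 0, so M^24 = 0.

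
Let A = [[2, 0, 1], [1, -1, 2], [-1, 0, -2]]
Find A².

[[3, 0, 0], [-1, 1, -5], [0, 0, 3]]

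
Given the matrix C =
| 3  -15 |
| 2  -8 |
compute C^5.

[[1023, -3165], [422, -1298]]

tr C = -5 and det C = 6, so the characteristic polynomial is λ² − (-5)λ + (6) with roots -3 and -2.
Eigenvectors give P = [[-5, 3], [-2, 1]] with P⁻¹ = [[1, -3], [2, -5]], and C = P·diag(-3, -2)·P⁻¹.
Then C^5 = P·diag(-243, -32)·P⁻¹ = [[1215, -96], [486, -32]] · [[1, -3], [2, -5]] = [[1023, -3165], [422, -1298]].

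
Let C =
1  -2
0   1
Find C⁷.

[[1, -14], [0, 1]]

C = I + N where N = [[0, -2], [0, 0]] is strictly upper-triangular, so N² = 0.
(I + N)⁷ = I + 7·N = [[1, -14], [0, 1]].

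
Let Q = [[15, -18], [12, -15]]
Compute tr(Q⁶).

1458

tr Q = 0 and det Q = -9, so the characteristic polynomial is λ² − (0)λ + (-9) with roots 3 and -3.
Eigenvectors give P = [[-3, 1], [-2, 1]] with P⁻¹ = [[-1, 1], [-2, 3]], and Q = P·diag(3, -3)·P⁻¹.
Then Q⁶ = P·diag(729, 729)·P⁻¹ = [[-2187, 729], [-1458, 729]] · [[-1, 1], [-2, 3]] = [[729, 0], [0, 729]].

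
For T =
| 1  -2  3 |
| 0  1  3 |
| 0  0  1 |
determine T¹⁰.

T = I + N where N = [[0, -2, 3], [0, 0, 3], [0, 0, 0]] is strictly upper-triangular, so N³ = 0.
(I + N)¹⁰ = I + 10·N + 45·N² = [[1, -20, -240], [0, 1, 30], [0, 0, 1]].

[[1, -20, -240], [0, 1, 30], [0, 0, 1]]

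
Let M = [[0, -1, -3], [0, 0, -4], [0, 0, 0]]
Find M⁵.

M is strictly triangular, hence nilpotent: M³ = 0, so M⁵ = 0.

[[0, 0, 0], [0, 0, 0], [0, 0, 0]]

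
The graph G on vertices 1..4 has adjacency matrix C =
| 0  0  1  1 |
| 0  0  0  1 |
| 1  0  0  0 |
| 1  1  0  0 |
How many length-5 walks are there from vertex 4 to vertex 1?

8

The number of length-5 walks from vertex 4 to vertex 1 is entry (4,1) of C⁵, where C is the adjacency matrix.
C² = [[2, 1, 0, 0], [1, 1, 0, 0], [0, 0, 1, 1], [0, 0, 1, 2]]
C³ = [[0, 0, 2, 3], [0, 0, 1, 2], [2, 1, 0, 0], [3, 2, 0, 0]]
C⁴ = [[5, 3, 0, 0], [3, 2, 0, 0], [0, 0, 2, 3], [0, 0, 3, 5]]
C⁵ = [[0, 0, 5, 8], [0, 0, 3, 5], [5, 3, 0, 0], [8, 5, 0, 0]]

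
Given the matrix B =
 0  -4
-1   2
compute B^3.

B^2 = [[4, -8], [-2, 8]]
B^3 = [[8, -32], [-8, 24]]

[[8, -32], [-8, 24]]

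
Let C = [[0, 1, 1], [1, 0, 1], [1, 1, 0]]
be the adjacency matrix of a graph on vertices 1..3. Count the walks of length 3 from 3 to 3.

The number of length-3 walks from vertex 3 to vertex 3 is entry (3,3) of C³, where C is the adjacency matrix.
C² = [[2, 1, 1], [1, 2, 1], [1, 1, 2]]
C³ = [[2, 3, 3], [3, 2, 3], [3, 3, 2]]

2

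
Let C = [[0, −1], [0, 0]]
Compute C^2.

[[0, 0], [0, 0]]

C is strictly triangular, hence nilpotent: C^2 = 0, so C^2 = 0.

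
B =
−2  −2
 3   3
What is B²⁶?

B² = B (a projection; rank 1, trace 1), so B²⁶ = B.

[[−2, −2], [3, 3]]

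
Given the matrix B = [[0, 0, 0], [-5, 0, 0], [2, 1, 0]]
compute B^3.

B is strictly triangular, hence nilpotent: B^3 = 0, so B^3 = 0.

[[0, 0, 0], [0, 0, 0], [0, 0, 0]]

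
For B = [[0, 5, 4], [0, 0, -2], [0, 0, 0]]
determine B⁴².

[[0, 0, 0], [0, 0, 0], [0, 0, 0]]

B is strictly triangular, hence nilpotent: B³ = 0, so B⁴² = 0.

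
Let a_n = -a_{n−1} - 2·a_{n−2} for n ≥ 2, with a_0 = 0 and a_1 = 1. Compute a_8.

With companion matrix B = [[-1, -2], [1, 0]], [a_n, a_{n−1}]ᵀ = B·[a_{n−1}, a_{n−2}]ᵀ, so [a_8, a_7]ᵀ = B⁷·[a_1, a_0]ᵀ.
B⁷ = [[3, -14], [7, 10]], giving [a_8, a_7]ᵀ = [[3], [7]].

3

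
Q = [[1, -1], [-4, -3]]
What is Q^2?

[[5, 2], [8, 13]]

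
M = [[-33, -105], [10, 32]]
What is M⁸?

[[44391, 132405], [-12610, -37574]]

tr M = -1 and det M = -6, so the characteristic polynomial is λ² − (-1)λ + (-6) with roots 2 and -3.
Eigenvectors give P = [[3, 7], [-1, -2]] with P⁻¹ = [[-2, -7], [1, 3]], and M = P·diag(2, -3)·P⁻¹.
Then M⁸ = P·diag(256, 6561)·P⁻¹ = [[768, 45927], [-256, -13122]] · [[-2, -7], [1, 3]] = [[44391, 132405], [-12610, -37574]].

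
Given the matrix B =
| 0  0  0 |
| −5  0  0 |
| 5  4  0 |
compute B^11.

[[0, 0, 0], [0, 0, 0], [0, 0, 0]]

B is strictly triangular, hence nilpotent: B^3 = 0, so B^11 = 0.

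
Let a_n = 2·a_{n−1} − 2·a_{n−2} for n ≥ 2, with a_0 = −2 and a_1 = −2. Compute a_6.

0

With companion matrix M = [[2, −2], [1, 0]], [a_n, a_{n−1}]ᵀ = M·[a_{n−1}, a_{n−2}]ᵀ, so [a_6, a_5]ᵀ = M^5·[a_1, a_0]ᵀ.
M^5 = [[−8, 8], [−4, 0]], giving [a_6, a_5]ᵀ = [[0], [8]].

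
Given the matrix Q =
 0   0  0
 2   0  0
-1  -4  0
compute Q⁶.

Q is strictly triangular, hence nilpotent: Q³ = 0, so Q⁶ = 0.

[[0, 0, 0], [0, 0, 0], [0, 0, 0]]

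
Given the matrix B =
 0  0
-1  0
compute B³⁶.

B is strictly triangular, hence nilpotent: B² = 0, so B³⁶ = 0.

[[0, 0], [0, 0]]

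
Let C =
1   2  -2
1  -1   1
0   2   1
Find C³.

C² = [[3, -4, -2], [0, 5, -2], [2, 0, 3]]
C³ = [[-1, 6, -12], [5, -9, 3], [2, 10, -1]]

[[-1, 6, -12], [5, -9, 3], [2, 10, -1]]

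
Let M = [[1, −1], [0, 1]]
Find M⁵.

M = I + N where N = [[0, −1], [0, 0]] is strictly upper-triangular, so N² = 0.
(I + N)⁵ = I + 5·N = [[1, −5], [0, 1]].

[[1, −5], [0, 1]]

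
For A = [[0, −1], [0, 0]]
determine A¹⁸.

A is strictly triangular, hence nilpotent: A² = 0, so A¹⁸ = 0.

[[0, 0], [0, 0]]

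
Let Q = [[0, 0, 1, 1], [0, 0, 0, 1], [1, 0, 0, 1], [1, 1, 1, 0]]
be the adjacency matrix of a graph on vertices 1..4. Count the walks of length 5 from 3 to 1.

13

The number of length-5 walks from vertex 3 to vertex 1 is entry (3,1) of Q⁵, where Q is the adjacency matrix.
Q² = [[2, 1, 1, 1], [1, 1, 1, 0], [1, 1, 2, 1], [1, 0, 1, 3]]
Q³ = [[2, 1, 3, 4], [1, 0, 1, 3], [3, 1, 2, 4], [4, 3, 4, 2]]
Q⁴ = [[7, 4, 6, 6], [4, 3, 4, 2], [6, 4, 7, 6], [6, 2, 6, 11]]
Q⁵ = [[12, 6, 13, 17], [6, 2, 6, 11], [13, 6, 12, 17], [17, 11, 17, 14]]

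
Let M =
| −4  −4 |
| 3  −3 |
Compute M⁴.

[[−572, 28], [−21, −579]]

M² = [[4, 28], [−21, −3]]
M³ = [[68, −100], [75, 93]]
M⁴ = [[−572, 28], [−21, −579]]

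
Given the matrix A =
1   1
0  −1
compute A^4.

[[1, 0], [0, 1]]

A^2 = [[1, 0], [0, 1]]
A^3 = [[1, 1], [0, −1]]
A^4 = [[1, 0], [0, 1]]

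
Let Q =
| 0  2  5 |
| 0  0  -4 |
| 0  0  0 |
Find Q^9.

[[0, 0, 0], [0, 0, 0], [0, 0, 0]]

Q is strictly triangular, hence nilpotent: Q^3 = 0, so Q^9 = 0.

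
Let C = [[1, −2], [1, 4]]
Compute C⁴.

tr C = 5 and det C = 6, so the characteristic polynomial is λ² − (5)λ + (6) with roots 3 and 2.
Eigenvectors give P = [[1, −2], [−1, 1]] with P⁻¹ = [[−1, −2], [−1, −1]], and C = P·diag(3, 2)·P⁻¹.
Then C⁴ = P·diag(81, 16)·P⁻¹ = [[81, −32], [−81, 16]] · [[−1, −2], [−1, −1]] = [[−49, −130], [65, 146]].

[[−49, −130], [65, 146]]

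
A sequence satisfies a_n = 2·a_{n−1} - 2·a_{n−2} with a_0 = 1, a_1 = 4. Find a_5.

-16

With companion matrix B = [[2, -2], [1, 0]], [a_n, a_{n−1}]ᵀ = B·[a_{n−1}, a_{n−2}]ᵀ, so [a_5, a_4]ᵀ = B⁴·[a_1, a_0]ᵀ.
B⁴ = [[-4, 0], [0, -4]], giving [a_5, a_4]ᵀ = [[-16], [-4]].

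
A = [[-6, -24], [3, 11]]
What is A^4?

tr A = 5 and det A = 6, so the characteristic polynomial is λ² − (5)λ + (6) with roots 2 and 3.
Eigenvectors give P = [[3, 8], [-1, -3]] with P⁻¹ = [[3, 8], [-1, -3]], and A = P·diag(2, 3)·P⁻¹.
Then A^4 = P·diag(16, 81)·P⁻¹ = [[48, 648], [-16, -243]] · [[3, 8], [-1, -3]] = [[-504, -1560], [195, 601]].

[[-504, -1560], [195, 601]]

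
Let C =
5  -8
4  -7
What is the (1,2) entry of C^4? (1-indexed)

tr C = -2 and det C = -3, so the characteristic polynomial is λ² − (-2)λ + (-3) with roots -3 and 1.
Eigenvectors give P = [[1, 2], [1, 1]] with P⁻¹ = [[-1, 2], [1, -1]], and C = P·diag(-3, 1)·P⁻¹.
Then C^4 = P·diag(81, 1)·P⁻¹ = [[81, 2], [81, 1]] · [[-1, 2], [1, -1]] = [[-79, 160], [-80, 161]].

160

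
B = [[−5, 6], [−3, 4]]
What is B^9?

[[−1025, 1026], [−513, 514]]

tr B = −1 and det B = −2, so the characteristic polynomial is λ² − (−1)λ + (−2) with roots −2 and 1.
Eigenvectors give P = [[−2, −1], [−1, −1]] with P⁻¹ = [[−1, 1], [1, −2]], and B = P·diag(−2, 1)·P⁻¹.
Then B^9 = P·diag(−512, 1)·P⁻¹ = [[1024, −1], [512, −1]] · [[−1, 1], [1, −2]] = [[−1025, 1026], [−513, 514]].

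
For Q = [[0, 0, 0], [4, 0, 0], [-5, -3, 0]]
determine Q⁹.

Q is strictly triangular, hence nilpotent: Q³ = 0, so Q⁹ = 0.

[[0, 0, 0], [0, 0, 0], [0, 0, 0]]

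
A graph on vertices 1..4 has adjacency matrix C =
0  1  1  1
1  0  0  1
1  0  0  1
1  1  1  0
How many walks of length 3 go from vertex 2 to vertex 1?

The number of length-3 walks from vertex 2 to vertex 1 is entry (2,1) of C³, where C is the adjacency matrix.
C² = [[3, 1, 1, 2], [1, 2, 2, 1], [1, 2, 2, 1], [2, 1, 1, 3]]
C³ = [[4, 5, 5, 5], [5, 2, 2, 5], [5, 2, 2, 5], [5, 5, 5, 4]]

5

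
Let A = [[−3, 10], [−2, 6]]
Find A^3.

tr A = 3 and det A = 2, so the characteristic polynomial is λ² − (3)λ + (2) with roots 1 and 2.
Eigenvectors give P = [[−5, 2], [−2, 1]] with P⁻¹ = [[−1, 2], [−2, 5]], and A = P·diag(1, 2)·P⁻¹.
Then A^3 = P·diag(1, 8)·P⁻¹ = [[−5, 16], [−2, 8]] · [[−1, 2], [−2, 5]] = [[−27, 70], [−14, 36]].

[[−27, 70], [−14, 36]]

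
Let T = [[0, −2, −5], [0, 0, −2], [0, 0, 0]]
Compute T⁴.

[[0, 0, 0], [0, 0, 0], [0, 0, 0]]

T is strictly triangular, hence nilpotent: T³ = 0, so T⁴ = 0.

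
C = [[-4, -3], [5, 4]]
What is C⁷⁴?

[[1, 0], [0, 1]]

C² = I (check: tr C = 0 and det C = -1), so C⁷⁴ = I since 74 is even.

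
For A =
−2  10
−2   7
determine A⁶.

tr A = 5 and det A = 6, so the characteristic polynomial is λ² − (5)λ + (6) with roots 2 and 3.
Eigenvectors give P = [[5, 2], [2, 1]] with P⁻¹ = [[1, −2], [−2, 5]], and A = P·diag(2, 3)·P⁻¹.
Then A⁶ = P·diag(64, 729)·P⁻¹ = [[320, 1458], [128, 729]] · [[1, −2], [−2, 5]] = [[−2596, 6650], [−1330, 3389]].

[[−2596, 6650], [−1330, 3389]]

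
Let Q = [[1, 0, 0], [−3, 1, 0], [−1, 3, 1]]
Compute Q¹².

[[1, 0, 0], [−36, 1, 0], [−606, 36, 1]]

Q = I + N where N = [[0, 0, 0], [−3, 0, 0], [−1, 3, 0]] is strictly lower-triangular, so N³ = 0.
(I + N)¹² = I + 12·N + 66·N² = [[1, 0, 0], [−36, 1, 0], [−606, 36, 1]].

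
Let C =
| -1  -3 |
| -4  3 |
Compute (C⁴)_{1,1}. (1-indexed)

217

C² = [[13, -6], [-8, 21]]
C³ = [[11, -57], [-76, 87]]
C⁴ = [[217, -204], [-272, 489]]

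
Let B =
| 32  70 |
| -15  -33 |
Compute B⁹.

tr B = -1 and det B = -6, so the characteristic polynomial is λ² − (-1)λ + (-6) with roots 2 and -3.
Eigenvectors give P = [[7, -2], [-3, 1]] with P⁻¹ = [[1, 2], [3, 7]], and B = P·diag(2, -3)·P⁻¹.
Then B⁹ = P·diag(512, -19683)·P⁻¹ = [[3584, 39366], [-1536, -19683]] · [[1, 2], [3, 7]] = [[121682, 282730], [-60585, -140853]].

[[121682, 282730], [-60585, -140853]]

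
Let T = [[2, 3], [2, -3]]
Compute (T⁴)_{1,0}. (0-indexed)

-50

T² = [[10, -3], [-2, 15]]
T³ = [[14, 39], [26, -51]]
T⁴ = [[106, -75], [-50, 231]]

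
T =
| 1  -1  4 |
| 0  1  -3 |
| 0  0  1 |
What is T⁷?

T = I + N where N = [[0, -1, 4], [0, 0, -3], [0, 0, 0]] is strictly upper-triangular, so N³ = 0.
(I + N)⁷ = I + 7·N + 21·N² = [[1, -7, 91], [0, 1, -21], [0, 0, 1]].

[[1, -7, 91], [0, 1, -21], [0, 0, 1]]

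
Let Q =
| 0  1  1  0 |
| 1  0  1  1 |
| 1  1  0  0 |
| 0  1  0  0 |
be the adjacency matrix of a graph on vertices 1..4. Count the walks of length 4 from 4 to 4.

3

The number of length-4 walks from vertex 4 to vertex 4 is entry (4,4) of Q^4, where Q is the adjacency matrix.
Q^2 = [[2, 1, 1, 1], [1, 3, 1, 0], [1, 1, 2, 1], [1, 0, 1, 1]]
Q^3 = [[2, 4, 3, 1], [4, 2, 4, 3], [3, 4, 2, 1], [1, 3, 1, 0]]
Q^4 = [[7, 6, 6, 4], [6, 11, 6, 2], [6, 6, 7, 4], [4, 2, 4, 3]]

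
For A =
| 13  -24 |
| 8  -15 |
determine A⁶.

tr A = -2 and det A = -3, so the characteristic polynomial is λ² − (-2)λ + (-3) with roots 1 and -3.
Eigenvectors give P = [[2, 3], [1, 2]] with P⁻¹ = [[2, -3], [-1, 2]], and A = P·diag(1, -3)·P⁻¹.
Then A⁶ = P·diag(1, 729)·P⁻¹ = [[2, 2187], [1, 1458]] · [[2, -3], [-1, 2]] = [[-2183, 4368], [-1456, 2913]].

[[-2183, 4368], [-1456, 2913]]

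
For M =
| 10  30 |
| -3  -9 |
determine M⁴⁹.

[[10, 30], [-3, -9]]

M² = M (a projection; rank 1, trace 1), so M⁴⁹ = M.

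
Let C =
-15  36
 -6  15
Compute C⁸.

tr C = 0 and det C = -9, so the characteristic polynomial is λ² − (0)λ + (-9) with roots -3 and 3.
Eigenvectors give P = [[3, 2], [1, 1]] with P⁻¹ = [[1, -2], [-1, 3]], and C = P·diag(-3, 3)·P⁻¹.
Then C⁸ = P·diag(6561, 6561)·P⁻¹ = [[19683, 13122], [6561, 6561]] · [[1, -2], [-1, 3]] = [[6561, 0], [0, 6561]].

[[6561, 0], [0, 6561]]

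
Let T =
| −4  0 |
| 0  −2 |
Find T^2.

[[16, 0], [0, 4]]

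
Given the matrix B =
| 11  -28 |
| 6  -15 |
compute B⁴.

tr B = -4 and det B = 3, so the characteristic polynomial is λ² − (-4)λ + (3) with roots -1 and -3.
Eigenvectors give P = [[7, 2], [3, 1]] with P⁻¹ = [[1, -2], [-3, 7]], and B = P·diag(-1, -3)·P⁻¹.
Then B⁴ = P·diag(1, 81)·P⁻¹ = [[7, 162], [3, 81]] · [[1, -2], [-3, 7]] = [[-479, 1120], [-240, 561]].

[[-479, 1120], [-240, 561]]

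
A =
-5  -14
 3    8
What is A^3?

[[-41, -98], [21, 50]]

tr A = 3 and det A = 2, so the characteristic polynomial is λ² − (3)λ + (2) with roots 1 and 2.
Eigenvectors give P = [[7, -2], [-3, 1]] with P⁻¹ = [[1, 2], [3, 7]], and A = P·diag(1, 2)·P⁻¹.
Then A^3 = P·diag(1, 8)·P⁻¹ = [[7, -16], [-3, 8]] · [[1, 2], [3, 7]] = [[-41, -98], [21, 50]].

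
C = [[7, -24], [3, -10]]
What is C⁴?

tr C = -3 and det C = 2, so the characteristic polynomial is λ² − (-3)λ + (2) with roots -2 and -1.
Eigenvectors give P = [[-8, 3], [-3, 1]] with P⁻¹ = [[1, -3], [3, -8]], and C = P·diag(-2, -1)·P⁻¹.
Then C⁴ = P·diag(16, 1)·P⁻¹ = [[-128, 3], [-48, 1]] · [[1, -3], [3, -8]] = [[-119, 360], [-45, 136]].

[[-119, 360], [-45, 136]]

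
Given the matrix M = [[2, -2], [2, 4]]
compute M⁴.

M² = [[0, -12], [12, 12]]
M³ = [[-24, -48], [48, 24]]
M⁴ = [[-144, -144], [144, 0]]

[[-144, -144], [144, 0]]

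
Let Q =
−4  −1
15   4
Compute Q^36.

[[1, 0], [0, 1]]

Q² = I (check: tr Q = 0 and det Q = −1), so Q^36 = I since 36 is even.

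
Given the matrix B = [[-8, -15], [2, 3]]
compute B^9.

tr B = -5 and det B = 6, so the characteristic polynomial is λ² − (-5)λ + (6) with roots -3 and -2.
Eigenvectors give P = [[3, 5], [-1, -2]] with P⁻¹ = [[2, 5], [-1, -3]], and B = P·diag(-3, -2)·P⁻¹.
Then B^9 = P·diag(-19683, -512)·P⁻¹ = [[-59049, -2560], [19683, 1024]] · [[2, 5], [-1, -3]] = [[-115538, -287565], [38342, 95343]].

[[-115538, -287565], [38342, 95343]]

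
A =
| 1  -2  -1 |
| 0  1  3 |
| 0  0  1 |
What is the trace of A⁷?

3

A = I + N where N = [[0, -2, -1], [0, 0, 3], [0, 0, 0]] is strictly upper-triangular, so N³ = 0.
(I + N)⁷ = I + 7·N + 21·N² = [[1, -14, -133], [0, 1, 21], [0, 0, 1]].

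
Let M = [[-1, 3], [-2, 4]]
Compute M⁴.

tr M = 3 and det M = 2, so the characteristic polynomial is λ² − (3)λ + (2) with roots 1 and 2.
Eigenvectors give P = [[3, 1], [2, 1]] with P⁻¹ = [[1, -1], [-2, 3]], and M = P·diag(1, 2)·P⁻¹.
Then M⁴ = P·diag(1, 16)·P⁻¹ = [[3, 16], [2, 16]] · [[1, -1], [-2, 3]] = [[-29, 45], [-30, 46]].

[[-29, 45], [-30, 46]]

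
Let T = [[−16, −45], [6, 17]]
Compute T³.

[[−46, −135], [18, 53]]

tr T = 1 and det T = −2, so the characteristic polynomial is λ² − (1)λ + (−2) with roots 2 and −1.
Eigenvectors give P = [[5, 3], [−2, −1]] with P⁻¹ = [[−1, −3], [2, 5]], and T = P·diag(2, −1)·P⁻¹.
Then T³ = P·diag(8, −1)·P⁻¹ = [[40, −3], [−16, 1]] · [[−1, −3], [2, 5]] = [[−46, −135], [18, 53]].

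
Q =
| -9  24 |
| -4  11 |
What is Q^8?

tr Q = 2 and det Q = -3, so the characteristic polynomial is λ² − (2)λ + (-3) with roots 3 and -1.
Eigenvectors give P = [[2, 3], [1, 1]] with P⁻¹ = [[-1, 3], [1, -2]], and Q = P·diag(3, -1)·P⁻¹.
Then Q^8 = P·diag(6561, 1)·P⁻¹ = [[13122, 3], [6561, 1]] · [[-1, 3], [1, -2]] = [[-13119, 39360], [-6560, 19681]].

[[-13119, 39360], [-6560, 19681]]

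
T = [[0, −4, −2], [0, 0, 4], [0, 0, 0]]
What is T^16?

T is strictly triangular, hence nilpotent: T^3 = 0, so T^16 = 0.

[[0, 0, 0], [0, 0, 0], [0, 0, 0]]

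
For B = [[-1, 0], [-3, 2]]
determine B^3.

[[-1, 0], [-9, 8]]

tr B = 1 and det B = -2, so the characteristic polynomial is λ² − (1)λ + (-2) with roots -1 and 2.
Eigenvectors give P = [[1, 0], [1, -1]] with P⁻¹ = [[1, 0], [1, -1]], and B = P·diag(-1, 2)·P⁻¹.
Then B^3 = P·diag(-1, 8)·P⁻¹ = [[-1, 0], [-1, -8]] · [[1, 0], [1, -1]] = [[-1, 0], [-9, 8]].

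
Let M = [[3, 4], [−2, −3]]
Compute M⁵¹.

[[3, 4], [−2, −3]]

M² = I (check: tr M = 0 and det M = −1), so M⁵¹ = M since 51 is odd.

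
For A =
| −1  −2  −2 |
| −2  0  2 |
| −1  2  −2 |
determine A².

[[7, −2, 2], [0, 8, 0], [−1, −2, 10]]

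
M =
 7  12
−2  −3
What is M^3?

[[79, 156], [−26, −51]]

tr M = 4 and det M = 3, so the characteristic polynomial is λ² − (4)λ + (3) with roots 1 and 3.
Eigenvectors give P = [[2, −3], [−1, 1]] with P⁻¹ = [[−1, −3], [−1, −2]], and M = P·diag(1, 3)·P⁻¹.
Then M^3 = P·diag(1, 27)·P⁻¹ = [[2, −81], [−1, 27]] · [[−1, −3], [−1, −2]] = [[79, 156], [−26, −51]].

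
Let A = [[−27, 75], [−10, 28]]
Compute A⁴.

[[−309, 975], [−130, 406]]

tr A = 1 and det A = −6, so the characteristic polynomial is λ² − (1)λ + (−6) with roots 3 and −2.
Eigenvectors give P = [[−5, 3], [−2, 1]] with P⁻¹ = [[1, −3], [2, −5]], and A = P·diag(3, −2)·P⁻¹.
Then A⁴ = P·diag(81, 16)·P⁻¹ = [[−405, 48], [−162, 16]] · [[1, −3], [2, −5]] = [[−309, 975], [−130, 406]].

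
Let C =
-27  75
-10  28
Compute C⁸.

tr C = 1 and det C = -6, so the characteristic polynomial is λ² − (1)λ + (-6) with roots 3 and -2.
Eigenvectors give P = [[-5, 3], [-2, 1]] with P⁻¹ = [[1, -3], [2, -5]], and C = P·diag(3, -2)·P⁻¹.
Then C⁸ = P·diag(6561, 256)·P⁻¹ = [[-32805, 768], [-13122, 256]] · [[1, -3], [2, -5]] = [[-31269, 94575], [-12610, 38086]].

[[-31269, 94575], [-12610, 38086]]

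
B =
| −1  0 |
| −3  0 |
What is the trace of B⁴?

1

B² = [[1, 0], [3, 0]]
B³ = [[−1, 0], [−3, 0]]
B⁴ = [[1, 0], [3, 0]]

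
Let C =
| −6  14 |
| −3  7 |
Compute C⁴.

[[−6, 14], [−3, 7]]

C² = C (a projection; rank 1, trace 1), so C⁴ = C.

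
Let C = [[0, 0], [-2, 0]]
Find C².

C is strictly triangular, hence nilpotent: C² = 0, so C² = 0.

[[0, 0], [0, 0]]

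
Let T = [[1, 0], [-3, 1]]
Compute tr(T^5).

T = I + N where N = [[0, 0], [-3, 0]] is strictly lower-triangular, so N^2 = 0.
(I + N)^5 = I + 5·N = [[1, 0], [-15, 1]].

2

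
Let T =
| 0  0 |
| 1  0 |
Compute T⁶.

[[0, 0], [0, 0]]

T is strictly triangular, hence nilpotent: T² = 0, so T⁶ = 0.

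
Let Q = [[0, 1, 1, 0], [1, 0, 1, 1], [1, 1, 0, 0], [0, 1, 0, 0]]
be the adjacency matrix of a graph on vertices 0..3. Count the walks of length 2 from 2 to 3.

The number of length-2 walks from vertex 2 to vertex 3 is entry (2,3) of Q^2, where Q is the adjacency matrix.
Q^2 = [[2, 1, 1, 1], [1, 3, 1, 0], [1, 1, 2, 1], [1, 0, 1, 1]]

1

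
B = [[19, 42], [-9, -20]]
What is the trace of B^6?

tr B = -1 and det B = -2, so the characteristic polynomial is λ² − (-1)λ + (-2) with roots -2 and 1.
Eigenvectors give P = [[2, 7], [-1, -3]] with P⁻¹ = [[-3, -7], [1, 2]], and B = P·diag(-2, 1)·P⁻¹.
Then B^6 = P·diag(64, 1)·P⁻¹ = [[128, 7], [-64, -3]] · [[-3, -7], [1, 2]] = [[-377, -882], [189, 442]].

65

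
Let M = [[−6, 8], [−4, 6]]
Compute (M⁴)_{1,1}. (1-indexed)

16

tr M = 0 and det M = −4, so the characteristic polynomial is λ² − (0)λ + (−4) with roots −2 and 2.
Eigenvectors give P = [[2, −1], [1, −1]] with P⁻¹ = [[1, −1], [1, −2]], and M = P·diag(−2, 2)·P⁻¹.
Then M⁴ = P·diag(16, 16)·P⁻¹ = [[32, −16], [16, −16]] · [[1, −1], [1, −2]] = [[16, 0], [0, 16]].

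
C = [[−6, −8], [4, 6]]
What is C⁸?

tr C = 0 and det C = −4, so the characteristic polynomial is λ² − (0)λ + (−4) with roots −2 and 2.
Eigenvectors give P = [[2, −1], [−1, 1]] with P⁻¹ = [[1, 1], [1, 2]], and C = P·diag(−2, 2)·P⁻¹.
Then C⁸ = P·diag(256, 256)·P⁻¹ = [[512, −256], [−256, 256]] · [[1, 1], [1, 2]] = [[256, 0], [0, 256]].

[[256, 0], [0, 256]]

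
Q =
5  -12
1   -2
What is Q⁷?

[[509, -1524], [127, -380]]

tr Q = 3 and det Q = 2, so the characteristic polynomial is λ² − (3)λ + (2) with roots 2 and 1.
Eigenvectors give P = [[4, 3], [1, 1]] with P⁻¹ = [[1, -3], [-1, 4]], and Q = P·diag(2, 1)·P⁻¹.
Then Q⁷ = P·diag(128, 1)·P⁻¹ = [[512, 3], [128, 1]] · [[1, -3], [-1, 4]] = [[509, -1524], [127, -380]].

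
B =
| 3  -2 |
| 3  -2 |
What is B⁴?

B² = [[3, -2], [3, -2]]
B³ = [[3, -2], [3, -2]]
B⁴ = [[3, -2], [3, -2]]

[[3, -2], [3, -2]]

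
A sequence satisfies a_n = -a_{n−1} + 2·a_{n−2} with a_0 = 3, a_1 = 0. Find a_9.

-510

With companion matrix B = [[-1, 2], [1, 0]], [a_n, a_{n−1}]ᵀ = B·[a_{n−1}, a_{n−2}]ᵀ, so [a_9, a_8]ᵀ = B^8·[a_1, a_0]ᵀ.
B^8 = [[171, -170], [-85, 86]], giving [a_9, a_8]ᵀ = [[-510], [258]].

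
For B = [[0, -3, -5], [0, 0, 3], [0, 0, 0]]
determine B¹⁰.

B is strictly triangular, hence nilpotent: B³ = 0, so B¹⁰ = 0.

[[0, 0, 0], [0, 0, 0], [0, 0, 0]]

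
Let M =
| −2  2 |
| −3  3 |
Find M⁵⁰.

M² = M (a projection; rank 1, trace 1), so M⁵⁰ = M.

[[−2, 2], [−3, 3]]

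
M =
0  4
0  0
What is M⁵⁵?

[[0, 0], [0, 0]]

M is strictly triangular, hence nilpotent: M² = 0, so M⁵⁵ = 0.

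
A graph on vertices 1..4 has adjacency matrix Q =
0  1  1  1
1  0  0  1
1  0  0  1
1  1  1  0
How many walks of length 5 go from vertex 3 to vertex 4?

29

The number of length-5 walks from vertex 3 to vertex 4 is entry (3,4) of Q^5, where Q is the adjacency matrix.
Q^2 = [[3, 1, 1, 2], [1, 2, 2, 1], [1, 2, 2, 1], [2, 1, 1, 3]]
Q^3 = [[4, 5, 5, 5], [5, 2, 2, 5], [5, 2, 2, 5], [5, 5, 5, 4]]
Q^4 = [[15, 9, 9, 14], [9, 10, 10, 9], [9, 10, 10, 9], [14, 9, 9, 15]]
Q^5 = [[32, 29, 29, 33], [29, 18, 18, 29], [29, 18, 18, 29], [33, 29, 29, 32]]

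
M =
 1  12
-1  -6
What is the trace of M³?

tr M = -5 and det M = 6, so the characteristic polynomial is λ² − (-5)λ + (6) with roots -3 and -2.
Eigenvectors give P = [[-3, 4], [1, -1]] with P⁻¹ = [[1, 4], [1, 3]], and M = P·diag(-3, -2)·P⁻¹.
Then M³ = P·diag(-27, -8)·P⁻¹ = [[81, -32], [-27, 8]] · [[1, 4], [1, 3]] = [[49, 228], [-19, -84]].

-35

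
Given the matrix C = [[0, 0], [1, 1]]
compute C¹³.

C² = C (a projection; rank 1, trace 1), so C¹³ = C.

[[0, 0], [1, 1]]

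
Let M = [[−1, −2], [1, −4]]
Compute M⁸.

tr M = −5 and det M = 6, so the characteristic polynomial is λ² − (−5)λ + (6) with roots −3 and −2.
Eigenvectors give P = [[1, −2], [1, −1]] with P⁻¹ = [[−1, 2], [−1, 1]], and M = P·diag(−3, −2)·P⁻¹.
Then M⁸ = P·diag(6561, 256)·P⁻¹ = [[6561, −512], [6561, −256]] · [[−1, 2], [−1, 1]] = [[−6049, 12610], [−6305, 12866]].

[[−6049, 12610], [−6305, 12866]]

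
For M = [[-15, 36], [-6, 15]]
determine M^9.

tr M = 0 and det M = -9, so the characteristic polynomial is λ² − (0)λ + (-9) with roots 3 and -3.
Eigenvectors give P = [[2, -3], [1, -1]] with P⁻¹ = [[-1, 3], [-1, 2]], and M = P·diag(3, -3)·P⁻¹.
Then M^9 = P·diag(19683, -19683)·P⁻¹ = [[39366, 59049], [19683, 19683]] · [[-1, 3], [-1, 2]] = [[-98415, 236196], [-39366, 98415]].

[[-98415, 236196], [-39366, 98415]]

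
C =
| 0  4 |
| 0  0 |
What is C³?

[[0, 0], [0, 0]]

C is strictly triangular, hence nilpotent: C² = 0, so C³ = 0.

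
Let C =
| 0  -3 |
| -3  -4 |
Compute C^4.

C^2 = [[9, 12], [12, 25]]
C^3 = [[-36, -75], [-75, -136]]
C^4 = [[225, 408], [408, 769]]

[[225, 408], [408, 769]]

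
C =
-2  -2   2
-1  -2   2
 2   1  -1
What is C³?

[[-50, -50, 50], [-40, -40, 40], [35, 35, -35]]

C² = [[10, 10, -10], [8, 8, -8], [-7, -7, 7]]
C³ = [[-50, -50, 50], [-40, -40, 40], [35, 35, -35]]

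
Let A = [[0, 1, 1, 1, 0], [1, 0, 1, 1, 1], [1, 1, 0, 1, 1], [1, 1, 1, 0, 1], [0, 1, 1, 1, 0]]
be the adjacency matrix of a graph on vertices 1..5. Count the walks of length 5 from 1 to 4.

The number of length-5 walks from vertex 1 to vertex 4 is entry (1,4) of A⁵, where A is the adjacency matrix.
A² = [[3, 2, 2, 2, 3], [2, 4, 3, 3, 2], [2, 3, 4, 3, 2], [2, 3, 3, 4, 2], [3, 2, 2, 2, 3]]
A³ = [[6, 10, 10, 10, 6], [10, 10, 11, 11, 10], [10, 11, 10, 11, 10], [10, 11, 11, 10, 10], [6, 10, 10, 10, 6]]
A⁴ = [[30, 32, 32, 32, 30], [32, 42, 41, 41, 32], [32, 41, 42, 41, 32], [32, 41, 41, 42, 32], [30, 32, 32, 32, 30]]
A⁵ = [[96, 124, 124, 124, 96], [124, 146, 147, 147, 124], [124, 147, 146, 147, 124], [124, 147, 147, 146, 124], [96, 124, 124, 124, 96]]

124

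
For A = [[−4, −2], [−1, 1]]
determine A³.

A² = [[18, 6], [3, 3]]
A³ = [[−78, −30], [−15, −3]]

[[−78, −30], [−15, −3]]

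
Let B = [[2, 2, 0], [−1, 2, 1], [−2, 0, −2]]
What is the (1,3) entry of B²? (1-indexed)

2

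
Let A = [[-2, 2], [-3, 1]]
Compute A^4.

A^2 = [[-2, -2], [3, -5]]
A^3 = [[10, -6], [9, 1]]
A^4 = [[-2, 14], [-21, 19]]

[[-2, 14], [-21, 19]]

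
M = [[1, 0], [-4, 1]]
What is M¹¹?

M = I + N where N = [[0, 0], [-4, 0]] is strictly lower-triangular, so N² = 0.
(I + N)¹¹ = I + 11·N = [[1, 0], [-44, 1]].

[[1, 0], [-44, 1]]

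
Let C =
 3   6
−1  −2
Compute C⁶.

C² = C (a projection; rank 1, trace 1), so C⁶ = C.

[[3, 6], [−1, −2]]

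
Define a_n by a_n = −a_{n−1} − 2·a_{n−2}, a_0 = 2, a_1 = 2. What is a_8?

−22

With companion matrix T = [[−1, −2], [1, 0]], [a_n, a_{n−1}]ᵀ = T·[a_{n−1}, a_{n−2}]ᵀ, so [a_8, a_7]ᵀ = T^7·[a_1, a_0]ᵀ.
T^7 = [[3, −14], [7, 10]], giving [a_8, a_7]ᵀ = [[−22], [34]].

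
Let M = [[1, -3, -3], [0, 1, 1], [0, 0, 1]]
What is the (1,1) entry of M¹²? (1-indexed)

1

M = I + N where N = [[0, -3, -3], [0, 0, 1], [0, 0, 0]] is strictly upper-triangular, so N³ = 0.
(I + N)¹² = I + 12·N + 66·N² = [[1, -36, -234], [0, 1, 12], [0, 0, 1]].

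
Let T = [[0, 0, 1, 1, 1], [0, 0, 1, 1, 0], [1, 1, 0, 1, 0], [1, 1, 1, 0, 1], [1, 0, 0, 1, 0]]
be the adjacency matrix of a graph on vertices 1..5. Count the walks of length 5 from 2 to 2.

24

The number of length-5 walks from vertex 2 to vertex 2 is entry (2,2) of T⁵, where T is the adjacency matrix.
T² = [[3, 2, 1, 2, 1], [2, 2, 1, 1, 1], [1, 1, 3, 2, 2], [2, 1, 2, 4, 1], [1, 1, 2, 1, 2]]
T³ = [[4, 3, 7, 7, 5], [3, 2, 5, 6, 3], [7, 5, 4, 7, 3], [7, 6, 7, 6, 6], [5, 3, 3, 6, 2]]
T⁴ = [[19, 14, 14, 19, 11], [14, 11, 11, 13, 9], [14, 11, 19, 19, 14], [19, 13, 19, 26, 13], [11, 9, 14, 13, 11]]
T⁵ = [[44, 33, 52, 58, 38], [33, 24, 38, 45, 27], [52, 38, 44, 58, 33], [58, 45, 58, 64, 45], [38, 27, 33, 45, 24]]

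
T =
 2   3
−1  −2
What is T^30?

[[1, 0], [0, 1]]

T² = I (check: tr T = 0 and det T = −1), so T^30 = I since 30 is even.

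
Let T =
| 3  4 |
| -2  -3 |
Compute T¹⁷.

T² = I (check: tr T = 0 and det T = -1), so T¹⁷ = T since 17 is odd.

[[3, 4], [-2, -3]]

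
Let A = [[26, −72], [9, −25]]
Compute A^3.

[[80, −216], [27, −73]]

tr A = 1 and det A = −2, so the characteristic polynomial is λ² − (1)λ + (−2) with roots 2 and −1.
Eigenvectors give P = [[3, −8], [1, −3]] with P⁻¹ = [[3, −8], [1, −3]], and A = P·diag(2, −1)·P⁻¹.
Then A^3 = P·diag(8, −1)·P⁻¹ = [[24, 8], [8, 3]] · [[3, −8], [1, −3]] = [[80, −216], [27, −73]].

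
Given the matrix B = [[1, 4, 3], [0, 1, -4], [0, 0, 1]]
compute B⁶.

B = I + N where N = [[0, 4, 3], [0, 0, -4], [0, 0, 0]] is strictly upper-triangular, so N³ = 0.
(I + N)⁶ = I + 6·N + 15·N² = [[1, 24, -222], [0, 1, -24], [0, 0, 1]].

[[1, 24, -222], [0, 1, -24], [0, 0, 1]]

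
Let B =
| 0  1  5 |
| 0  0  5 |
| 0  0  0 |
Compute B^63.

[[0, 0, 0], [0, 0, 0], [0, 0, 0]]

B is strictly triangular, hence nilpotent: B^3 = 0, so B^63 = 0.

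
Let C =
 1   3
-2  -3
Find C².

[[-5, -6], [4, 3]]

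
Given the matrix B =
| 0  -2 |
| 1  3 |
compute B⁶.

tr B = 3 and det B = 2, so the characteristic polynomial is λ² − (3)λ + (2) with roots 2 and 1.
Eigenvectors give P = [[-1, -2], [1, 1]] with P⁻¹ = [[1, 2], [-1, -1]], and B = P·diag(2, 1)·P⁻¹.
Then B⁶ = P·diag(64, 1)·P⁻¹ = [[-64, -2], [64, 1]] · [[1, 2], [-1, -1]] = [[-62, -126], [63, 127]].

[[-62, -126], [63, 127]]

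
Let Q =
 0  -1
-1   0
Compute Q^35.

Q² = I (check: tr Q = 0 and det Q = -1), so Q^35 = Q since 35 is odd.

[[0, -1], [-1, 0]]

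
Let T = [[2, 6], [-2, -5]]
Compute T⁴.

[[-44, -90], [30, 61]]

tr T = -3 and det T = 2, so the characteristic polynomial is λ² − (-3)λ + (2) with roots -2 and -1.
Eigenvectors give P = [[-3, -2], [2, 1]] with P⁻¹ = [[1, 2], [-2, -3]], and T = P·diag(-2, -1)·P⁻¹.
Then T⁴ = P·diag(16, 1)·P⁻¹ = [[-48, -2], [32, 1]] · [[1, 2], [-2, -3]] = [[-44, -90], [30, 61]].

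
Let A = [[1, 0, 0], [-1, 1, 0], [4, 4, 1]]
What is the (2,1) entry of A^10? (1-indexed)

A = I + N where N = [[0, 0, 0], [-1, 0, 0], [4, 4, 0]] is strictly lower-triangular, so N^3 = 0.
(I + N)^10 = I + 10·N + 45·N^2 = [[1, 0, 0], [-10, 1, 0], [-140, 40, 1]].

-10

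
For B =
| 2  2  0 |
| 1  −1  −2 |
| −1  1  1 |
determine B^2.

[[6, 2, −4], [3, 1, 0], [−2, −2, −1]]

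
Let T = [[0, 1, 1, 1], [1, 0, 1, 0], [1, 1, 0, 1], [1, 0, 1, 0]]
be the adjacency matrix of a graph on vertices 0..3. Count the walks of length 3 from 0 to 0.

The number of length-3 walks from vertex 0 to vertex 0 is entry (0,0) of T^3, where T is the adjacency matrix.
T^2 = [[3, 1, 2, 1], [1, 2, 1, 2], [2, 1, 3, 1], [1, 2, 1, 2]]
T^3 = [[4, 5, 5, 5], [5, 2, 5, 2], [5, 5, 4, 5], [5, 2, 5, 2]]

4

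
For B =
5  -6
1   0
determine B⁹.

[[58025, -115026], [19171, -37830]]

tr B = 5 and det B = 6, so the characteristic polynomial is λ² − (5)λ + (6) with roots 2 and 3.
Eigenvectors give P = [[2, 3], [1, 1]] with P⁻¹ = [[-1, 3], [1, -2]], and B = P·diag(2, 3)·P⁻¹.
Then B⁹ = P·diag(512, 19683)·P⁻¹ = [[1024, 59049], [512, 19683]] · [[-1, 3], [1, -2]] = [[58025, -115026], [19171, -37830]].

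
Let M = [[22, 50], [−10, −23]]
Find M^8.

[[−24964, −63050], [12610, 31781]]

tr M = −1 and det M = −6, so the characteristic polynomial is λ² − (−1)λ + (−6) with roots 2 and −3.
Eigenvectors give P = [[5, 2], [−2, −1]] with P⁻¹ = [[1, 2], [−2, −5]], and M = P·diag(2, −3)·P⁻¹.
Then M^8 = P·diag(256, 6561)·P⁻¹ = [[1280, 13122], [−512, −6561]] · [[1, 2], [−2, −5]] = [[−24964, −63050], [12610, 31781]].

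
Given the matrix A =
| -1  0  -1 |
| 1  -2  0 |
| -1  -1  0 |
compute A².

[[2, 1, 1], [-3, 4, -1], [0, 2, 1]]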